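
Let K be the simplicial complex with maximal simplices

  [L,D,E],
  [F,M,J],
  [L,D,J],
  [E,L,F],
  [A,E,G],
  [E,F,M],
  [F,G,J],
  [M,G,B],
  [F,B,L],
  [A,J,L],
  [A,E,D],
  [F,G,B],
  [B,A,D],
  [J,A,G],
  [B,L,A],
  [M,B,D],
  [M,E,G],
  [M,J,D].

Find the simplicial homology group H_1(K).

H_1 ≅ Z ⊕ Z_2.

Fix the vertex order A < B < D < E < F < G < J < L < M and write every simplex with vertices in increasing order. Then dim K = 2 and the simplices of K are:

  0-simplices (9): A, B, D, E, F, G, J, L, M
  1-simplices (27): AB, AD, AE, AG, AJ, AL, BD, BF, BG, BL, BM, DE, DJ, DL, DM, EF, EG, EL, EM, FG, FJ, FL, FM, GJ, GM, JL, JM
  2-simplices (18): ABD, ABL, ADE, AEG, AGJ, AJL, BDM, BFG, BFL, BGM, DEL, DJL, DJM, EFL, EFM, EGM, FGJ, FJM

so the chain groups are C_0 ≅ Z^9, C_1 ≅ Z^27, C_2 ≅ Z^18.

∂_1: C_1 → C_0 sends each edge [p,q] (with p < q) to q − p. For instance
  ∂FJ = J − F.
The resulting 9×27 matrix has rank 8, and its Smith normal form has invariant factors (1,1,1,1,1,1,1,1).

The boundary map ∂_2: C_2 → C_1 sends each 2-simplex [p,q,r] to [q,r] − [p,r] + [p,q]. For instance
  ∂BFG = FG − BG + BF,
  ∂EFL = FL − EL + EF.
This gives a 27×18 integer matrix of rank 18; reducing to Smith normal form yields diagonal entries (1,1,1,1,1,1,1,1,1,1,1,1,1,1,1,1,1,2).

From H_k ≅ ker(∂_k) / im(∂_{k+1}) we obtain:

  H_1: rank ker ∂_1 − rank ∂_2 = (27 − 8) − 18 = 1, and ∂_2 has invariant factor 2 > 1, so H_1 ≅ Z ⊕ Z_2.

(K is a triangulation of the Klein bottle.)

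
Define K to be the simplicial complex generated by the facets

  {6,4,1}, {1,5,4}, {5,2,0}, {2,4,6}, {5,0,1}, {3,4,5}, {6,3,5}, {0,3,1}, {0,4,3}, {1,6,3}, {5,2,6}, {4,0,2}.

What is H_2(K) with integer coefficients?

H_2 ≅ 0.

Take the total order 0 < 1 < 2 < 3 < 4 < 5 < 6 on the vertex set. Then K (dimension 2) consists of the simplices:

  0-simplices (7): [0], [1], [2], [3], [4], [5], [6]
  1-simplices (18): [0,1], [0,2], [0,3], [0,4], [0,5], [1,3], [1,4], [1,5], [1,6], [2,4], [2,5], [2,6], [3,4], [3,5], [3,6], [4,5], [4,6], [5,6]
  2-simplices (12): [0,1,3], [0,1,5], [0,2,4], [0,2,5], [0,3,4], [1,3,6], [1,4,5], [1,4,6], [2,4,6], [2,5,6], [3,4,5], [3,5,6]

Hence C_0 ≅ Z^7, C_1 ≅ Z^18, C_2 ≅ Z^12.

Boundary ∂_1: C_1 → C_0 sends each edge [p,q] (with p < q) to q − p.
The 7×18 boundary matrix has rank 6 and Smith normal form diag(1,1,1,1,1,1).

Boundary ∂_2: C_2 → C_1 acts by ∂[p,q,r] = [q,r] − [p,r] + [p,q]. For instance
  ∂[3,4,5] = [4,5] − [3,5] + [3,4],
  ∂[2,5,6] = [5,6] − [2,6] + [2,5].
The 18×12 boundary matrix has rank 12 and Smith normal form diag(1,1,1,1,1,1,1,1,1,1,1,2).

From H_k ≅ ker(∂_k) / im(∂_{k+1}) we obtain:

  H_2: rank ker ∂_2 − rank ∂_3 = (12 − 12) − 0 = 0, and there is no ∂_3, so H_2 ≅ 0.

(K is a triangulation of the real projective plane RP^2.)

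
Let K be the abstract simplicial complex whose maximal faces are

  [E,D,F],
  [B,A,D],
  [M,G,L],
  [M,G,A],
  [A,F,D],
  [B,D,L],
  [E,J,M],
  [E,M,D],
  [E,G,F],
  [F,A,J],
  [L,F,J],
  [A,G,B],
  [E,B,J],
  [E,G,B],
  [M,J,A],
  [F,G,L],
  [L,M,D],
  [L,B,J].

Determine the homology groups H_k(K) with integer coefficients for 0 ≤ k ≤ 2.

Fix the vertex order A < B < D < E < F < G < J < L < M and write every simplex with vertices in increasing order. Then dim K = 2 and the simplices of K are:

  0-simplices (9): A, B, D, E, F, G, J, L, M
  1-simplices (27): AB, AD, AF, AG, AJ, AM, BD, BE, BG, BJ, BL, DE, DF, DL, DM, EF, EG, EJ, EM, FG, FJ, FL, GL, GM, JL, JM, LM
  2-simplices (18): ABD, ABG, ADF, AFJ, AGM, AJM, BDL, BEG, BEJ, BJL, DEF, DEM, DLM, EFG, EJM, FGL, FJL, GLM

so the chain groups are C_0 ≅ Z^9, C_1 ≅ Z^27, C_2 ≅ Z^18.

Boundary ∂_1: C_1 → C_0 sends each edge [p,q] (with p < q) to q − p.
The 9×27 boundary matrix has rank 8 and Smith normal form diag(1,1,1,1,1,1,1,1).

The boundary map ∂_2: C_2 → C_1 acts by ∂[p,q,r] = [q,r] − [p,r] + [p,q]. For instance
  ∂ABD = BD − AD + AB,
  ∂FGL = GL − FL + FG.
This gives a 27×18 integer matrix of rank 17; reducing to Smith normal form yields diagonal entries (1,1,1,1,1,1,1,1,1,1,1,1,1,1,1,1,1).

Now H_k = ker ∂_k / im ∂_{k+1}, so:

  H_0: rank C_0 − rank ∂_1 = 9 − 8 = 1, and the invariant factors of ∂_1 are all 1, so H_0 ≅ Z.
  H_1: rank ker ∂_1 − rank ∂_2 = (27 − 8) − 17 = 2, and the invariant factors of ∂_2 are all 1, so H_1 ≅ Z^2.
  H_2: rank ker ∂_2 − rank ∂_3 = (18 − 17) − 0 = 1, and there is no ∂_3, so H_2 ≅ Z.

As a check, the Euler characteristic is 9 − 27 + 18 = 0, which agrees with 1 − 2 + 1 = 0.

H_0 ≅ Z,  H_1 ≅ Z^2,  H_2 ≅ Z.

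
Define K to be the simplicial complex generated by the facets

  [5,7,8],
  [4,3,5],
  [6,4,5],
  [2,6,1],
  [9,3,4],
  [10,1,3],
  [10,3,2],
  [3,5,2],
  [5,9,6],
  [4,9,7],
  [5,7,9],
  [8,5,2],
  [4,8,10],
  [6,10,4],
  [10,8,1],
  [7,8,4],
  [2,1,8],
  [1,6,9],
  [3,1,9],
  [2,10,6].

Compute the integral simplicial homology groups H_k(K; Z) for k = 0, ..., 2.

Order the vertices as 1 < 2 < 3 < 4 < 5 < 6 < 7 < 8 < 9 < 10. Listing each simplex with vertices in this order, K has dimension 2 with simplices:

  0-simplices (10): [1], [2], [3], [4], [5], [6], [7], [8], [9], [10]
  1-simplices (30): (30 of them)
  2-simplices (20): (20 of them)

Hence C_0 ≅ Z^10, C_1 ≅ Z^30, C_2 ≅ Z^20.

Boundary ∂_1: C_1 → C_0 maps an edge to its endpoints' difference, ∂[p,q] = q − p. For instance
  ∂[5,9] = [9] − [5].
The 10×30 boundary matrix has rank 9 and Smith normal form diag(1,1,1,1,1,1,1,1,1).

The boundary map ∂_2: C_2 → C_1 sends each 2-simplex [p,q,r] to [q,r] − [p,r] + [p,q]. For instance
  ∂[1,8,10] = [8,10] − [1,10] + [1,8],
  ∂[2,3,10] = [3,10] − [2,10] + [2,3].
The resulting 30×20 matrix has rank 20, and its Smith normal form has invariant factors (1,1,1,1,1,1,1,1,1,1,1,1,1,1,1,1,1,1,1,2).

Reading off H_k = ker ∂_k / im ∂_{k+1}:

  H_0: rank C_0 − rank ∂_1 = 10 − 9 = 1, and the invariant factors of ∂_1 are all 1, so H_0 = Z.
  H_1: rank ker ∂_1 − rank ∂_2 = (30 − 9) − 20 = 1, and ∂_2 has invariant factor 2 > 1, so H_1 = Z × Z/2.
  H_2: rank ker ∂_2 − rank ∂_3 = (20 − 20) − 0 = 0, and there is no ∂_3, so H_2 = 0.

H_0 = Z,  H_1 = Z × Z/2,  H_2 = 0.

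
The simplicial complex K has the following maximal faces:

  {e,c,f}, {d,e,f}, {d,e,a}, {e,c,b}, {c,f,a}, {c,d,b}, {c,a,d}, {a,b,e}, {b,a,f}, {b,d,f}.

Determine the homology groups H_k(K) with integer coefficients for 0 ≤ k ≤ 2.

K has 6 vertices, 15 edges, 10 triangles.
rank ∂_0 = 0, rank ∂_1 = 5 ⇒ b_0 = 6 − 0 − 5 = 1; all invariant factors of ∂_1 are 1 so no torsion. So H_0 = Z.
rank ∂_1 = 5, rank ∂_2 = 10 ⇒ b_1 = 15 − 5 − 10 = 0; ∂_2 has invariant factor(s) [2] giving torsion. So H_1 = Z/2Z.
rank ∂_2 = 10, rank ∂_3 = 0 ⇒ b_2 = 10 − 10 − 0 = 0. So H_2 = 0.

H_0 = Z,  H_1 = Z/2Z,  H_2 = 0.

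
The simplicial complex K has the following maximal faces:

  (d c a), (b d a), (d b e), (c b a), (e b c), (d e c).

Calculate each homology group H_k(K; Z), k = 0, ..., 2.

Take the total order a < b < c < d < e on the vertex set. Then K (dimension 2) consists of the simplices:

  0-simplices (5): a, b, c, d, e
  1-simplices (9): ab, ac, ad, bc, bd, be, cd, ce, de
  2-simplices (6): abc, abd, acd, bce, bde, cde

Hence C_0 ≅ Z^5, C_1 ≅ Z^9, C_2 ≅ Z^6.

The boundary map ∂_1: C_1 → C_0 sends each edge [p,q] (with p < q) to q − p. For instance
  ∂ad = d − a.
This gives a 5×9 integer matrix of rank 4; reducing to Smith normal form yields diagonal entries (1,1,1,1).

Boundary ∂_2: C_2 → C_1 acts by ∂[p,q,r] = [q,r] − [p,r] + [p,q]. For instance
  ∂bce = ce − be + bc,
  ∂bde = de − be + bd.
This gives a 9×6 integer matrix of rank 5; reducing to Smith normal form yields diagonal entries (1,1,1,1,1).

Reading off H_k = ker ∂_k / im ∂_{k+1}:

  H_0: rank C_0 − rank ∂_1 = 5 − 4 = 1, and the invariant factors of ∂_1 are all 1, so H_0 ≅ Z.
  H_1: rank ker ∂_1 − rank ∂_2 = (9 − 4) − 5 = 0, and the invariant factors of ∂_2 are all 1, so H_1 ≅ 0.
  H_2: rank ker ∂_2 − rank ∂_3 = (6 − 5) − 0 = 1, and there is no ∂_3, so H_2 ≅ Z.

(K is a triangulation of the 2-sphere S^2.)

H_0 = Z,  H_1 = 0,  H_2 = Z.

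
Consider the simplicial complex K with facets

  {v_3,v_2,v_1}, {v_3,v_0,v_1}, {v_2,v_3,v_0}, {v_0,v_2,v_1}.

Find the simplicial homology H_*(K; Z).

Order the vertices as v_0 < v_1 < v_2 < v_3. Listing each simplex with vertices in this order, K has dimension 2 with simplices:

  0-simplices (4): [v_0], [v_1], [v_2], [v_3]
  1-simplices (6): [v_0,v_1], [v_0,v_2], [v_0,v_3], [v_1,v_2], [v_1,v_3], [v_2,v_3]
  2-simplices (4): [v_0,v_1,v_2], [v_0,v_1,v_3], [v_0,v_2,v_3], [v_1,v_2,v_3]

giving chain groups C_0 ≅ Z^4, C_1 ≅ Z^6, C_2 ≅ Z^4.

The boundary map ∂_1: C_1 → C_0 is given by ∂[p,q] = [q] − [p].
This gives a 4×6 integer matrix of rank 3; reducing to Smith normal form yields diagonal entries (1,1,1).

Boundary ∂_2: C_2 → C_1 acts by ∂[p,q,r] = [q,r] − [p,r] + [p,q]. For instance
  ∂[v_1,v_2,v_3] = [v_2,v_3] − [v_1,v_3] + [v_1,v_2],
  ∂[v_0,v_1,v_3] = [v_1,v_3] − [v_0,v_3] + [v_0,v_1].
This gives a 6×4 integer matrix of rank 3; reducing to Smith normal form yields diagonal entries (1,1,1).

Now H_k = ker ∂_k / im ∂_{k+1}, so:

  H_0: rank C_0 − rank ∂_1 = 4 − 3 = 1, and the invariant factors of ∂_1 are all 1, so H_0 = Z.
  H_1: rank ker ∂_1 − rank ∂_2 = (6 − 3) − 3 = 0, and the invariant factors of ∂_2 are all 1, so H_1 = 0.
  H_2: rank ker ∂_2 − rank ∂_3 = (4 − 3) − 0 = 1, and there is no ∂_3, so H_2 = Z.

H_0 = Z,  H_1 = 0,  H_2 = Z.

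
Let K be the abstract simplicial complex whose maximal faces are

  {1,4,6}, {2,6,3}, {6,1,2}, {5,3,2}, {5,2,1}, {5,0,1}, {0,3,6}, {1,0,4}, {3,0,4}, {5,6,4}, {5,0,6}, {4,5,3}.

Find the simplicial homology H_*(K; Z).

Take the total order 0 < 1 < 2 < 3 < 4 < 5 < 6 on the vertex set. Then K (dimension 2) consists of the simplices:

  0-simplices (7): [0], [1], [2], [3], [4], [5], [6]
  1-simplices (18): [0,1], [0,3], [0,4], [0,5], [0,6], [1,2], [1,4], [1,5], [1,6], [2,3], [2,5], [2,6], [3,4], [3,5], [3,6], [4,5], [4,6], [5,6]
  2-simplices (12): [0,1,4], [0,1,5], [0,3,4], [0,3,6], [0,5,6], [1,2,5], [1,2,6], [1,4,6], [2,3,5], [2,3,6], [3,4,5], [4,5,6]

so the chain groups are C_0 ≅ Z^7, C_1 ≅ Z^18, C_2 ≅ Z^12.

∂_1: C_1 → C_0 sends each edge [p,q] (with p < q) to q − p.
The resulting 7×18 matrix has rank 6, and its Smith normal form has invariant factors (1,1,1,1,1,1).

∂_2: C_2 → C_1 sends each 2-simplex [p,q,r] to [q,r] − [p,r] + [p,q]. For instance
  ∂[2,3,6] = [3,6] − [2,6] + [2,3],
  ∂[0,3,6] = [3,6] − [0,6] + [0,3].
As a 18×12 matrix over Z this has rank 12, with invariant factors (1,1,1,1,1,1,1,1,1,1,1,2).

Computing H_k = (kernel of ∂_k) / (image of ∂_{k+1}):

  H_0: rank C_0 − rank ∂_1 = 7 − 6 = 1, and the invariant factors of ∂_1 are all 1, so H_0 = Z.
  H_1: rank ker ∂_1 − rank ∂_2 = (18 − 6) − 12 = 0, and ∂_2 has invariant factor 2 > 1, so H_1 = Z/2.
  H_2: rank ker ∂_2 − rank ∂_3 = (12 − 12) − 0 = 0, and there is no ∂_3, so H_2 = 0.

(K is a triangulation of the real projective plane RP^2.)

H_0 ≅ Z,  H_1 ≅ Z/2,  H_2 = 0.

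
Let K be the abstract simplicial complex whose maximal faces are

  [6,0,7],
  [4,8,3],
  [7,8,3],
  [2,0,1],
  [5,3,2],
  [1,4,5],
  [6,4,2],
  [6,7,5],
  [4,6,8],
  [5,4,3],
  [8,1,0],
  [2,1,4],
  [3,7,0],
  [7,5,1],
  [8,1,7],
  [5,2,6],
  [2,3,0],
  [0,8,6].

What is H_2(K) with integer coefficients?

Order the vertices as 0 < 1 < 2 < 3 < 4 < 5 < 6 < 7 < 8. Listing each simplex with vertices in this order, K has dimension 2 with simplices:

  0-simplices (9): [0], [1], [2], [3], [4], [5], [6], [7], [8]
  1-simplices (27): (27 of them)
  2-simplices (18): [0,1,2], [0,1,8], [0,2,3], [0,3,7], [0,6,7], [0,6,8], [1,2,4], [1,4,5], [1,5,7], [1,7,8], [2,3,5], [2,4,6], [2,5,6], [3,4,5], [3,4,8], [3,7,8], [4,6,8], [5,6,7]

giving chain groups C_0 ≅ Z^9, C_1 ≅ Z^27, C_2 ≅ Z^18.

The boundary map ∂_1: C_1 → C_0 sends each edge [p,q] (with p < q) to q − p.
As a 9×27 matrix over Z this has rank 8, with invariant factors (1,1,1,1,1,1,1,1).

The boundary map ∂_2: C_2 → C_1 maps a triangle to the signed sum of its edges. For instance
  ∂[1,7,8] = [7,8] − [1,8] + [1,7],
  ∂[3,7,8] = [7,8] − [3,8] + [3,7].
As a 27×18 matrix over Z this has rank 18, with invariant factors (1,1,1,1,1,1,1,1,1,1,1,1,1,1,1,1,1,2).

Now H_k = ker ∂_k / im ∂_{k+1}, so:

  H_2: rank ker ∂_2 − rank ∂_3 = (18 − 18) − 0 = 0, and there is no ∂_3, so H_2 = 0.

H_2 ≅ 0.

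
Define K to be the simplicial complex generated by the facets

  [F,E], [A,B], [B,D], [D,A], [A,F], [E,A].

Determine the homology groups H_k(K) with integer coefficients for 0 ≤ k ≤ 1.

H_0 = Z,  H_1 = Z^2.

Order the vertices as A < B < D < E < F. Listing each simplex with vertices in this order, K has dimension 1 with simplices:

  0-simplices (5): A, B, D, E, F
  1-simplices (6): AB, AD, AE, AF, BD, EF

giving chain groups C_0 ≅ Z^5, C_1 ≅ Z^6.

The boundary map ∂_1: C_1 → C_0 is given by ∂[p,q] = [q] − [p]. For instance
  ∂AF = F − A.
As a 5×6 matrix over Z this has rank 4, with invariant factors (1,1,1,1).

Now H_k = ker ∂_k / im ∂_{k+1}, so:

  H_0: rank C_0 − rank ∂_1 = 5 − 4 = 1, and the invariant factors of ∂_1 are all 1, so H_0 ≅ Z.
  H_1: rank ker ∂_1 − rank ∂_2 = (6 − 4) − 0 = 2, and there is no ∂_2, so H_1 ≅ Z^2.

As a check, the Euler characteristic is 5 − 6 = -1, which agrees with 1 − 2 = -1.
(K is a triangulation of a wedge of 2 circles.)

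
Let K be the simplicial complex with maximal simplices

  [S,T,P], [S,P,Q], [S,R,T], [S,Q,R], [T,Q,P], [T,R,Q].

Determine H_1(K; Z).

H_1 = 0.

K has 5 vertices, 9 edges, 6 triangles.
rank ∂_1 = 4, rank ∂_2 = 5 ⇒ b_1 = 9 − 4 − 5 = 0; all invariant factors of ∂_2 are 1 so no torsion. So H_1 ≅ 0.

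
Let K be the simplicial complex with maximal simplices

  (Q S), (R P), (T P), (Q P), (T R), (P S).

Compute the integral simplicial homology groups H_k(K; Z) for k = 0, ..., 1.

Fix the vertex order P < Q < R < S < T and write every simplex with vertices in increasing order. Then dim K = 1 and the simplices of K are:

  0-simplices (5): P, Q, R, S, T
  1-simplices (6): PQ, PR, PS, PT, QS, RT

giving chain groups C_0 ≅ Z^5, C_1 ≅ Z^6.

The boundary map ∂_1: C_1 → C_0 is given by ∂[p,q] = [q] − [p]. For instance
  ∂PR = R − P.
The resulting 5×6 matrix has rank 4, and its Smith normal form has invariant factors (1,1,1,1).

Now H_k = ker ∂_k / im ∂_{k+1}, so:

  H_0: rank C_0 − rank ∂_1 = 5 − 4 = 1, and the invariant factors of ∂_1 are all 1, so H_0 ≅ Z.
  H_1: rank ker ∂_1 − rank ∂_2 = (6 − 4) − 0 = 2, and there is no ∂_2, so H_1 ≅ Z^2.

H_0 ≅ Z,  H_1 ≅ Z^2.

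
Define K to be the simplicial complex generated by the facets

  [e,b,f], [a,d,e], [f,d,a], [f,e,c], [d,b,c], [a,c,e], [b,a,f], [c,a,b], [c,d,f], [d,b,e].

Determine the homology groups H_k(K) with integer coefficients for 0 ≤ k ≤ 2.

H_0 ≅ Z,  H_1 ≅ Z/2,  H_2 = 0.

Fix the vertex order a < b < c < d < e < f and write every simplex with vertices in increasing order. Then dim K = 2 and the simplices of K are:

  0-simplices (6): a, b, c, d, e, f
  1-simplices (15): ab, ac, ad, ae, af, bc, bd, be, bf, cd, ce, cf, de, df, ef
  2-simplices (10): abc, abf, ace, ade, adf, bcd, bde, bef, cdf, cef

Hence C_0 ≅ Z^6, C_1 ≅ Z^15, C_2 ≅ Z^10.

∂_1: C_1 → C_0 sends each edge [p,q] (with p < q) to q − p.
As a 6×15 matrix over Z this has rank 5, with invariant factors (1,1,1,1,1).

∂_2: C_2 → C_1 acts by ∂[p,q,r] = [q,r] − [p,r] + [p,q]. For instance
  ∂bef = ef − bf + be,
  ∂bde = de − be + bd.
The 15×10 boundary matrix has rank 10 and Smith normal form diag(1,1,1,1,1,1,1,1,1,2).

Reading off H_k = ker ∂_k / im ∂_{k+1}:

  H_0: rank C_0 − rank ∂_1 = 6 − 5 = 1, and the invariant factors of ∂_1 are all 1, so H_0 = Z.
  H_1: rank ker ∂_1 − rank ∂_2 = (15 − 5) − 10 = 0, and ∂_2 has invariant factor 2 > 1, so H_1 = Z/2.
  H_2: rank ker ∂_2 − rank ∂_3 = (10 − 10) − 0 = 0, and there is no ∂_3, so H_2 = 0.

(K is a triangulation of the real projective plane RP^2.)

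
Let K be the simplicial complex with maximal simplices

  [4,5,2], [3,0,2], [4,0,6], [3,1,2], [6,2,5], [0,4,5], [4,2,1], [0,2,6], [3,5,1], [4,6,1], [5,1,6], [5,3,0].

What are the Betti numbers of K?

b_0 = 1, b_1 = 0, b_2 = 0.

K has 7 vertices, 18 edges, 12 triangles.
rank ∂_0 = 0, rank ∂_1 = 6 ⇒ b_0 = 7 − 0 − 6 = 1; all invariant factors of ∂_1 are 1 so no torsion. So H_0 = Z.
rank ∂_1 = 6, rank ∂_2 = 12 ⇒ b_1 = 18 − 6 − 12 = 0; ∂_2 has invariant factor(s) [2] giving torsion. So H_1 = Z/2.
rank ∂_2 = 12, rank ∂_3 = 0 ⇒ b_2 = 12 − 12 − 0 = 0. So H_2 = 0.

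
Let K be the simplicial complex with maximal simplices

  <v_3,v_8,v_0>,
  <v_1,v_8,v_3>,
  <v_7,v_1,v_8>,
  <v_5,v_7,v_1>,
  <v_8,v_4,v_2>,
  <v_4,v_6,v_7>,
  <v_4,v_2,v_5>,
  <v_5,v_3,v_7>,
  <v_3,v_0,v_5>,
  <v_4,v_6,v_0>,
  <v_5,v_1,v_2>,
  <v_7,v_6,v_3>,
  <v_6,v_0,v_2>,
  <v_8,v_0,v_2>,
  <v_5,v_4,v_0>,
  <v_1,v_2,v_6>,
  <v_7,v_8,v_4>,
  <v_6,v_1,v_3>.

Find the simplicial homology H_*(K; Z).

K has 9 vertices, 27 edges, 18 triangles.
rank ∂_0 = 0, rank ∂_1 = 8 ⇒ b_0 = 9 − 0 − 8 = 1; all invariant factors of ∂_1 are 1 so no torsion. So H_0 = Z.
rank ∂_1 = 8, rank ∂_2 = 18 ⇒ b_1 = 27 − 8 − 18 = 1; ∂_2 has invariant factor(s) [2] giving torsion. So H_1 = Z ⊕ Z/2Z.
rank ∂_2 = 18, rank ∂_3 = 0 ⇒ b_2 = 18 − 18 − 0 = 0. So H_2 = 0.

H_0 ≅ Z,  H_1 ≅ Z ⊕ Z/2Z,  H_2 = 0.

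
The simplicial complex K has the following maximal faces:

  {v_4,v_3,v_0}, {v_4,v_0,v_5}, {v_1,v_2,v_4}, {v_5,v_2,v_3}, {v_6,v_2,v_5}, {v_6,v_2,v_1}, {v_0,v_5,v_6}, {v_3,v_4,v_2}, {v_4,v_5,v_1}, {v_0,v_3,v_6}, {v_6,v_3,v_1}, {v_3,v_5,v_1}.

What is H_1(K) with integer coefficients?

H_1 = Z/2.

K has 7 vertices, 18 edges, 12 triangles.
rank ∂_1 = 6, rank ∂_2 = 12 ⇒ b_1 = 18 − 6 − 12 = 0; ∂_2 has invariant factor(s) [2] giving torsion. So H_1 ≅ Z/2.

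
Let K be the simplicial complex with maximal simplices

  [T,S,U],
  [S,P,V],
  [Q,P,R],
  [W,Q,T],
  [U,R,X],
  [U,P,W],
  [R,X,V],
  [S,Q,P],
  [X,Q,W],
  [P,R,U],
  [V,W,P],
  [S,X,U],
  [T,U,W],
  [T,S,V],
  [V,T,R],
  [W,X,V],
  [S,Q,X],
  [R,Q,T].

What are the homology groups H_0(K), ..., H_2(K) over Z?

H_0 ≅ Z,  H_1 ≅ Z^2,  H_2 ≅ Z.

Take the total order P < Q < R < S < T < U < V < W < X on the vertex set. Then K (dimension 2) consists of the simplices:

  0-simplices (9): P, Q, R, S, T, U, V, W, X
  1-simplices (27): PQ, PR, PS, PU, PV, PW, QR, QS, QT, QW, QX, RT, RU, RV, RX, ST, SU, SV, SX, TU, TV, TW, UW, UX, VW, VX, WX
  2-simplices (18): PQR, PQS, PRU, PSV, PUW, PVW, QRT, QSX, QTW, QWX, RTV, RUX, RVX, STU, STV, SUX, TUW, VWX

giving chain groups C_0 ≅ Z^9, C_1 ≅ Z^27, C_2 ≅ Z^18.

Boundary ∂_1: C_1 → C_0 maps an edge to its endpoints' difference, ∂[p,q] = q − p. For instance
  ∂SU = U − S.
As a 9×27 matrix over Z this has rank 8, with invariant factors (1,1,1,1,1,1,1,1).

The boundary map ∂_2: C_2 → C_1 sends each 2-simplex [p,q,r] to [q,r] − [p,r] + [p,q]. For instance
  ∂PRU = RU − PU + PR,
  ∂PUW = UW − PW + PU.
The resulting 27×18 matrix has rank 17, and its Smith normal form has invariant factors (1,1,1,1,1,1,1,1,1,1,1,1,1,1,1,1,1).

Reading off H_k = ker ∂_k / im ∂_{k+1}:

  H_0: rank C_0 − rank ∂_1 = 9 − 8 = 1, and the invariant factors of ∂_1 are all 1, so H_0 ≅ Z.
  H_1: rank ker ∂_1 − rank ∂_2 = (27 − 8) − 17 = 2, and the invariant factors of ∂_2 are all 1, so H_1 ≅ Z^2.
  H_2: rank ker ∂_2 − rank ∂_3 = (18 − 17) − 0 = 1, and there is no ∂_3, so H_2 ≅ Z.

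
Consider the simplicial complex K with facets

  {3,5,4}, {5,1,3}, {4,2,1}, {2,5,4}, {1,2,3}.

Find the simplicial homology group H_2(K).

Take the total order 1 < 2 < 3 < 4 < 5 on the vertex set. Then K (dimension 2) consists of the simplices:

  0-simplices (5): [1], [2], [3], [4], [5]
  1-simplices (10): [1,2], [1,3], [1,4], [1,5], [2,3], [2,4], [2,5], [3,4], [3,5], [4,5]
  2-simplices (5): [1,2,3], [1,2,4], [1,3,5], [2,4,5], [3,4,5]

Hence C_0 ≅ Z^5, C_1 ≅ Z^10, C_2 ≅ Z^5.

The boundary map ∂_1: C_1 → C_0 sends each edge [p,q] (with p < q) to q − p.
This gives a 5×10 integer matrix of rank 4; reducing to Smith normal form yields diagonal entries (1,1,1,1).

The boundary map ∂_2: C_2 → C_1 acts by ∂[p,q,r] = [q,r] − [p,r] + [p,q]. For instance
  ∂[1,3,5] = [3,5] − [1,5] + [1,3],
  ∂[2,4,5] = [4,5] − [2,5] + [2,4].
The resulting 10×5 matrix has rank 5, and its Smith normal form has invariant factors (1,1,1,1,1).

Reading off H_k = ker ∂_k / im ∂_{k+1}:

  H_2: rank ker ∂_2 − rank ∂_3 = (5 − 5) − 0 = 0, and there is no ∂_3, so H_2 ≅ 0.

H_2 ≅ 0.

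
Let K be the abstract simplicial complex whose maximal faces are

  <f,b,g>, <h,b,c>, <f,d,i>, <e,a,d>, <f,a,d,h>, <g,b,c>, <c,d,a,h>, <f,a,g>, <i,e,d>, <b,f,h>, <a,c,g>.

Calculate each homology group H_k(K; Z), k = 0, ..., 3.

H_0 = Z,  H_1 = 0,  H_2 = Z,  H_3 = 0.

Take the total order a < b < c < d < e < f < g < h < i on the vertex set. Then K (dimension 3) consists of the simplices:

  0-simplices (9): a, b, c, d, e, f, g, h, i
  1-simplices (21): ac, ad, ae, af, ag, ah, bc, bf, bg, bh, cd, cg, ch, de, df, dh, di, ei, fg, fh, fi
  2-simplices (16): acd, acg, ach, ade, adf, adh, afg, afh, bcg, bch, bfg, bfh, cdh, dei, dfh, dfi
  3-simplices (2): acdh, adfh

so the chain groups are C_0 ≅ Z^9, C_1 ≅ Z^21, C_2 ≅ Z^16, C_3 ≅ Z^2.

The boundary map ∂_1: C_1 → C_0 maps an edge to its endpoints' difference, ∂[p,q] = q − p.
The resulting 9×21 matrix has rank 8, and its Smith normal form has invariant factors (1,1,1,1,1,1,1,1).

The boundary map ∂_2: C_2 → C_1 acts by ∂[p,q,r] = [q,r] − [p,r] + [p,q]. For instance
  ∂adf = df − af + ad,
  ∂bch = ch − bh + bc.
The 21×16 boundary matrix has rank 13 and Smith normal form diag(1,1,1,1,1,1,1,1,1,1,1,1,1).

The boundary map ∂_3: C_3 → C_2 sends each 3-simplex σ to the alternating sum Σ_i (−1)^i (σ with its i-th vertex removed). For instance
  ∂acdh = cdh − adh + ach − acd,
  ∂adfh = dfh − afh + adh − adf.
As a 16×2 matrix over Z this has rank 2, with invariant factors (1,1).

From H_k ≅ ker(∂_k) / im(∂_{k+1}) we obtain:

  H_0: rank C_0 − rank ∂_1 = 9 − 8 = 1, and the invariant factors of ∂_1 are all 1, so H_0 ≅ Z.
  H_1: rank ker ∂_1 − rank ∂_2 = (21 − 8) − 13 = 0, and the invariant factors of ∂_2 are all 1, so H_1 ≅ 0.
  H_2: rank ker ∂_2 − rank ∂_3 = (16 − 13) − 2 = 1, and the invariant factors of ∂_3 are all 1, so H_2 ≅ Z.
  H_3: rank ker ∂_3 − rank ∂_4 = (2 − 2) − 0 = 0, and there is no ∂_4, so H_3 ≅ 0.

As a check, the Euler characteristic is 9 − 21 + 16 − 2 = 2, which agrees with 1 − 0 + 1 − 0 = 2.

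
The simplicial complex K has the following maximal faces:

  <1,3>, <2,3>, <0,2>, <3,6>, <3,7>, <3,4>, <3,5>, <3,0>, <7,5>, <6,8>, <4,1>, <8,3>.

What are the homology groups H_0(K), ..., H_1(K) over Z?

K has 9 vertices, 12 edges.
rank ∂_0 = 0, rank ∂_1 = 8 ⇒ b_0 = 9 − 0 − 8 = 1; all invariant factors of ∂_1 are 1 so no torsion. So H_0 = Z.
rank ∂_1 = 8, rank ∂_2 = 0 ⇒ b_1 = 12 − 8 − 0 = 4. So H_1 = Z^4.

H_0 ≅ Z,  H_1 ≅ Z^4.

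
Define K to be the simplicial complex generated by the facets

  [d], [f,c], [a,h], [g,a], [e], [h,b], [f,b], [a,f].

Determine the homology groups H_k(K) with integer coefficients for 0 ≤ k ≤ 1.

H_0 ≅ Z^3,  H_1 ≅ Z.

Take the total order a < b < c < d < e < f < g < h on the vertex set. Then K (dimension 1) consists of the simplices:

  0-simplices (8): a, b, c, d, e, f, g, h
  1-simplices (6): af, ag, ah, bf, bh, cf

giving chain groups C_0 ≅ Z^8, C_1 ≅ Z^6.

The boundary map ∂_1: C_1 → C_0 is given by ∂[p,q] = [q] − [p]. For instance
  ∂bh = h − b.
The resulting 8×6 matrix has rank 5, and its Smith normal form has invariant factors (1,1,1,1,1).

From H_k ≅ ker(∂_k) / im(∂_{k+1}) we obtain:

  H_0: rank C_0 − rank ∂_1 = 8 − 5 = 3, and the invariant factors of ∂_1 are all 1, so H_0 ≅ Z^3.
  H_1: rank ker ∂_1 − rank ∂_2 = (6 − 5) − 0 = 1, and there is no ∂_2, so H_1 ≅ Z.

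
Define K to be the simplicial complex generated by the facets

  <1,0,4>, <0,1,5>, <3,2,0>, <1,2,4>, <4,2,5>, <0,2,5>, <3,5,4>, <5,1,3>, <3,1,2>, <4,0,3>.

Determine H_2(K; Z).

K has 6 vertices, 15 edges, 10 triangles.
rank ∂_2 = 10, rank ∂_3 = 0 ⇒ b_2 = 10 − 10 − 0 = 0. So H_2 = 0.

H_2 = 0.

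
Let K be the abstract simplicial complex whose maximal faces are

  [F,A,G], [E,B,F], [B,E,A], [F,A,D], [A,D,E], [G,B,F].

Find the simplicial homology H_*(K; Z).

Fix the vertex order A < B < D < E < F < G and write every simplex with vertices in increasing order. Then dim K = 2 and the simplices of K are:

  0-simplices (6): A, B, D, E, F, G
  1-simplices (12): AB, AD, AE, AF, AG, BE, BF, BG, DE, DF, EF, FG
  2-simplices (6): ABE, ADE, ADF, AFG, BEF, BFG

so the chain groups are C_0 ≅ Z^6, C_1 ≅ Z^12, C_2 ≅ Z^6.

The boundary map ∂_1: C_1 → C_0 is given by ∂[p,q] = [q] − [p]. For instance
  ∂EF = F − E.
This gives a 6×12 integer matrix of rank 5; reducing to Smith normal form yields diagonal entries (1,1,1,1,1).

Boundary ∂_2: C_2 → C_1 acts by ∂[p,q,r] = [q,r] − [p,r] + [p,q]. For instance
  ∂ABE = BE − AE + AB,
  ∂ADF = DF − AF + AD.
This gives a 12×6 integer matrix of rank 6; reducing to Smith normal form yields diagonal entries (1,1,1,1,1,1).

Now H_k = ker ∂_k / im ∂_{k+1}, so:

  H_0: rank C_0 − rank ∂_1 = 6 − 5 = 1, and the invariant factors of ∂_1 are all 1, so H_0 ≅ Z.
  H_1: rank ker ∂_1 − rank ∂_2 = (12 − 5) − 6 = 1, and the invariant factors of ∂_2 are all 1, so H_1 ≅ Z.
  H_2: rank ker ∂_2 − rank ∂_3 = (6 − 6) − 0 = 0, and there is no ∂_3, so H_2 ≅ 0.

As a check, the Euler characteristic is 6 − 12 + 6 = 0, which agrees with 1 − 1 + 0 = 0.

H_0 ≅ Z,  H_1 ≅ Z,  H_2 = 0.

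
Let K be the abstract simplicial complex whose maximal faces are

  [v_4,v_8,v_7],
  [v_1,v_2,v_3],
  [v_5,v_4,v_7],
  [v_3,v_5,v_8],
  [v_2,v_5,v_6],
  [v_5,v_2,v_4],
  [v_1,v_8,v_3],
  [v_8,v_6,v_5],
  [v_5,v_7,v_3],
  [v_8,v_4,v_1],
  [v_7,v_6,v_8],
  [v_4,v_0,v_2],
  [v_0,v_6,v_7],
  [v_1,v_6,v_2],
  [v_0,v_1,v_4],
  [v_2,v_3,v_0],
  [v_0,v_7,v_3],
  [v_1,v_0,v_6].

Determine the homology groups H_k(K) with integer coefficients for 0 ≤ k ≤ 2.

We work with the vertex ordering v_0 < v_1 < v_2 < v_3 < v_4 < v_5 < v_6 < v_7 < v_8. The simplices of K, each written with vertices in increasing order, are:

  0-simplices (9): [v_0], [v_1], [v_2], [v_3], [v_4], [v_5], [v_6], [v_7], [v_8]
  1-simplices (27): (27 of them)
  2-simplices (18): (18 of them)

Hence C_0 ≅ Z^9, C_1 ≅ Z^27, C_2 ≅ Z^18.

Boundary ∂_1: C_1 → C_0 is given by ∂[p,q] = [q] − [p]. For instance
  ∂[v_1,v_2] = [v_2] − [v_1].
The resulting 9×27 matrix has rank 8, and its Smith normal form has invariant factors (1,1,1,1,1,1,1,1).

∂_2: C_2 → C_1 sends each 2-simplex [p,q,r] to [q,r] − [p,r] + [p,q]. For instance
  ∂[v_1,v_2,v_6] = [v_2,v_6] − [v_1,v_6] + [v_1,v_2],
  ∂[v_3,v_5,v_7] = [v_5,v_7] − [v_3,v_7] + [v_3,v_5].
The 27×18 boundary matrix has rank 18 and Smith normal form diag(1,1,1,1,1,1,1,1,1,1,1,1,1,1,1,1,1,2).

Reading off H_k = ker ∂_k / im ∂_{k+1}:

  H_0: rank C_0 − rank ∂_1 = 9 − 8 = 1, and the invariant factors of ∂_1 are all 1, so H_0 ≅ Z.
  H_1: rank ker ∂_1 − rank ∂_2 = (27 − 8) − 18 = 1, and ∂_2 has invariant factor 2 > 1, so H_1 ≅ Z ⊕ Z/2Z.
  H_2: rank ker ∂_2 − rank ∂_3 = (18 − 18) − 0 = 0, and there is no ∂_3, so H_2 ≅ 0.

As a check, the Euler characteristic is 9 − 27 + 18 = 0, which agrees with 1 − 1 + 0 = 0.

H_0 = Z,  H_1 = Z ⊕ Z/2Z,  H_2 = 0.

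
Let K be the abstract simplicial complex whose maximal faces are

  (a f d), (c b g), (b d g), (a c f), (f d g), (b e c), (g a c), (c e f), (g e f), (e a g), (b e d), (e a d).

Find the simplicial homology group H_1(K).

H_1 = Z/2.

Order the vertices as a < b < c < d < e < f < g. Listing each simplex with vertices in this order, K has dimension 2 with simplices:

  0-simplices (7): a, b, c, d, e, f, g
  1-simplices (18): ac, ad, ae, af, ag, bc, bd, be, bg, ce, cf, cg, de, df, dg, ef, eg, fg
  2-simplices (12): acf, acg, ade, adf, aeg, bce, bcg, bde, bdg, cef, dfg, efg

Hence C_0 ≅ Z^7, C_1 ≅ Z^18, C_2 ≅ Z^12.

Boundary ∂_1: C_1 → C_0 is given by ∂[p,q] = [q] − [p]. For instance
  ∂ac = c − a.
The 7×18 boundary matrix has rank 6 and Smith normal form diag(1,1,1,1,1,1).

∂_2: C_2 → C_1 acts by ∂[p,q,r] = [q,r] − [p,r] + [p,q]. For instance
  ∂dfg = fg − dg + df,
  ∂bcg = cg − bg + bc.
This gives a 18×12 integer matrix of rank 12; reducing to Smith normal form yields diagonal entries (1,1,1,1,1,1,1,1,1,1,1,2).

From H_k ≅ ker(∂_k) / im(∂_{k+1}) we obtain:

  H_1: rank ker ∂_1 − rank ∂_2 = (18 − 6) − 12 = 0, and ∂_2 has invariant factor 2 > 1, so H_1 = Z/2.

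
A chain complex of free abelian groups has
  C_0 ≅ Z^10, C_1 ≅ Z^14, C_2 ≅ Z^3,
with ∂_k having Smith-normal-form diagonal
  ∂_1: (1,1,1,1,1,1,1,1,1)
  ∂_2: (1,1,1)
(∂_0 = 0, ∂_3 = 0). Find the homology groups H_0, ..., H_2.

H_0: b_0 = 10 − 0 − 9 = 1; torsion from ∂_1 factors > 1: none. So H_0 ≅ Z.
H_1: b_1 = 14 − 9 − 3 = 2; torsion from ∂_2 factors > 1: none. So H_1 ≅ Z^2.
H_2: b_2 = 3 − 3 − 0 = 0; torsion from ∂_3 factors > 1: none. So H_2 ≅ 0.

H_0 ≅ Z,  H_1 ≅ Z^2,  H_2 = 0.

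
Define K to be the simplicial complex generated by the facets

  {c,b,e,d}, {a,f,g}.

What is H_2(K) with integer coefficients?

H_2 = 0.

K has 7 vertices, 9 edges, 5 triangles, 1 3-simplex.
rank ∂_2 = 4, rank ∂_3 = 1 ⇒ b_2 = 5 − 4 − 1 = 0; all invariant factors of ∂_3 are 1 so no torsion. So H_2 ≅ 0.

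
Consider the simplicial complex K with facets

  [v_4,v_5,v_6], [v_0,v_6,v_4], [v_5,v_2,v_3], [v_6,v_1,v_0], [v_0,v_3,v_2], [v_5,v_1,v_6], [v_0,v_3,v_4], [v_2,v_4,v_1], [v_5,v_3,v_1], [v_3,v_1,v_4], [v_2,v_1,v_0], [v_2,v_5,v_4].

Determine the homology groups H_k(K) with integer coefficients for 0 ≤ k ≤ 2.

K has 7 vertices, 18 edges, 12 triangles.
rank ∂_0 = 0, rank ∂_1 = 6 ⇒ b_0 = 7 − 0 − 6 = 1; all invariant factors of ∂_1 are 1 so no torsion. So H_0 ≅ Z.
rank ∂_1 = 6, rank ∂_2 = 12 ⇒ b_1 = 18 − 6 − 12 = 0; ∂_2 has invariant factor(s) [2] giving torsion. So H_1 ≅ Z/2.
rank ∂_2 = 12, rank ∂_3 = 0 ⇒ b_2 = 12 − 12 − 0 = 0. So H_2 ≅ 0.

H_0 = Z,  H_1 = Z/2,  H_2 = 0.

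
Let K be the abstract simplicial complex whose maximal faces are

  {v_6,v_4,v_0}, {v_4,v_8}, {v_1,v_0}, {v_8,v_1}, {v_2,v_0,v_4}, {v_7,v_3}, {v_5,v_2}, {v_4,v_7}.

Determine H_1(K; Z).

K has 9 vertices, 11 edges, 2 triangles.
rank ∂_1 = 8, rank ∂_2 = 2 ⇒ b_1 = 11 − 8 − 2 = 1; all invariant factors of ∂_2 are 1 so no torsion. So H_1 = Z.

H_1 ≅ Z.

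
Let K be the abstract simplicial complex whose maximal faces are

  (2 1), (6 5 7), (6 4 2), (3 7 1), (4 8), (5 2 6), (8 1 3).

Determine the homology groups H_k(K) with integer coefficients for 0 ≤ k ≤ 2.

We work with the vertex ordering 1 < 2 < 3 < 4 < 5 < 6 < 7 < 8. The simplices of K, each written with vertices in increasing order, are:

  0-simplices (8): [1], [2], [3], [4], [5], [6], [7], [8]
  1-simplices (14): [1,2], [1,3], [1,7], [1,8], [2,4], [2,5], [2,6], [3,7], [3,8], [4,6], [4,8], [5,6], [5,7], [6,7]
  2-simplices (5): [1,3,7], [1,3,8], [2,4,6], [2,5,6], [5,6,7]

Hence C_0 ≅ Z^8, C_1 ≅ Z^14, C_2 ≅ Z^5.

∂_1: C_1 → C_0 is given by ∂[p,q] = [q] − [p].
The 8×14 boundary matrix has rank 7 and Smith normal form diag(1,1,1,1,1,1,1).

The boundary map ∂_2: C_2 → C_1 sends each 2-simplex [p,q,r] to [q,r] − [p,r] + [p,q]. For instance
  ∂[2,5,6] = [5,6] − [2,6] + [2,5],
  ∂[1,3,7] = [3,7] − [1,7] + [1,3].
As a 14×5 matrix over Z this has rank 5, with invariant factors (1,1,1,1,1).

From H_k ≅ ker(∂_k) / im(∂_{k+1}) we obtain:

  H_0: rank C_0 − rank ∂_1 = 8 − 7 = 1, and the invariant factors of ∂_1 are all 1, so H_0 = Z.
  H_1: rank ker ∂_1 − rank ∂_2 = (14 − 7) − 5 = 2, and the invariant factors of ∂_2 are all 1, so H_1 = Z^2.
  H_2: rank ker ∂_2 − rank ∂_3 = (5 − 5) − 0 = 0, and there is no ∂_3, so H_2 = 0.

H_0 = Z,  H_1 = Z^2,  H_2 = 0.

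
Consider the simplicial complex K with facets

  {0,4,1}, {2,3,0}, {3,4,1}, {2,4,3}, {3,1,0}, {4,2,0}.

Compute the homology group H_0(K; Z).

H_0 = Z.

Fix the vertex order 0 < 1 < 2 < 3 < 4 and write every simplex with vertices in increasing order. Then dim K = 2 and the simplices of K are:

  0-simplices (5): [0], [1], [2], [3], [4]
  1-simplices (9): [0,1], [0,2], [0,3], [0,4], [1,3], [1,4], [2,3], [2,4], [3,4]
  2-simplices (6): [0,1,3], [0,1,4], [0,2,3], [0,2,4], [1,3,4], [2,3,4]

Hence C_0 ≅ Z^5, C_1 ≅ Z^9, C_2 ≅ Z^6.

∂_1: C_1 → C_0 is given by ∂[p,q] = [q] − [p]. For instance
  ∂[2,4] = [4] − [2].
This gives a 5×9 integer matrix of rank 4; reducing to Smith normal form yields diagonal entries (1,1,1,1).

The boundary map ∂_2: C_2 → C_1 maps a triangle to the signed sum of its edges. For instance
  ∂[0,1,4] = [1,4] − [0,4] + [0,1],
  ∂[2,3,4] = [3,4] − [2,4] + [2,3].
The 9×6 boundary matrix has rank 5 and Smith normal form diag(1,1,1,1,1).

Now H_k = ker ∂_k / im ∂_{k+1}, so:

  H_0: rank C_0 − rank ∂_1 = 5 − 4 = 1, and the invariant factors of ∂_1 are all 1, so H_0 ≅ Z.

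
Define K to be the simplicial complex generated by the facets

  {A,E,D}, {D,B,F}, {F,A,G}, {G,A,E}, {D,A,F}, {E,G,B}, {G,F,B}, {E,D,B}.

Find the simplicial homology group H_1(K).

Take the total order A < B < D < E < F < G on the vertex set. Then K (dimension 2) consists of the simplices:

  0-simplices (6): A, B, D, E, F, G
  1-simplices (12): AD, AE, AF, AG, BD, BE, BF, BG, DE, DF, EG, FG
  2-simplices (8): ADE, ADF, AEG, AFG, BDE, BDF, BEG, BFG

Hence C_0 ≅ Z^6, C_1 ≅ Z^12, C_2 ≅ Z^8.

The boundary map ∂_1: C_1 → C_0 is given by ∂[p,q] = [q] − [p].
The resulting 6×12 matrix has rank 5, and its Smith normal form has invariant factors (1,1,1,1,1).

The boundary map ∂_2: C_2 → C_1 acts by ∂[p,q,r] = [q,r] − [p,r] + [p,q]. For instance
  ∂ADE = DE − AE + AD,
  ∂AEG = EG − AG + AE.
This gives a 12×8 integer matrix of rank 7; reducing to Smith normal form yields diagonal entries (1,1,1,1,1,1,1).

From H_k ≅ ker(∂_k) / im(∂_{k+1}) we obtain:

  H_1: rank ker ∂_1 − rank ∂_2 = (12 − 5) − 7 = 0, and the invariant factors of ∂_2 are all 1, so H_1 = 0.

(K is a triangulation of the 2-sphere S^2.)

H_1 = 0.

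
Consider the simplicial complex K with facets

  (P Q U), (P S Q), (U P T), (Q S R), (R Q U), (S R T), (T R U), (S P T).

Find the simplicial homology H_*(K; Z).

K has 6 vertices, 12 edges, 8 triangles.
rank ∂_0 = 0, rank ∂_1 = 5 ⇒ b_0 = 6 − 0 − 5 = 1; all invariant factors of ∂_1 are 1 so no torsion. So H_0 ≅ Z.
rank ∂_1 = 5, rank ∂_2 = 7 ⇒ b_1 = 12 − 5 − 7 = 0; all invariant factors of ∂_2 are 1 so no torsion. So H_1 ≅ 0.
rank ∂_2 = 7, rank ∂_3 = 0 ⇒ b_2 = 8 − 7 − 0 = 1. So H_2 ≅ Z.

H_0 ≅ Z,  H_1 = 0,  H_2 ≅ Z.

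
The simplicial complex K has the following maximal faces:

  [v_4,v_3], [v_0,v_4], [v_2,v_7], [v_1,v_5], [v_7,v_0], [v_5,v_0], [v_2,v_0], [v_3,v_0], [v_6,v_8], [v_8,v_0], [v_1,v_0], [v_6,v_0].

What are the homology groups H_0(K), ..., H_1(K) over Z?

K has 9 vertices, 12 edges.
rank ∂_0 = 0, rank ∂_1 = 8 ⇒ b_0 = 9 − 0 − 8 = 1; all invariant factors of ∂_1 are 1 so no torsion. So H_0 ≅ Z.
rank ∂_1 = 8, rank ∂_2 = 0 ⇒ b_1 = 12 − 8 − 0 = 4. So H_1 ≅ Z^4.

H_0 ≅ Z,  H_1 ≅ Z^4.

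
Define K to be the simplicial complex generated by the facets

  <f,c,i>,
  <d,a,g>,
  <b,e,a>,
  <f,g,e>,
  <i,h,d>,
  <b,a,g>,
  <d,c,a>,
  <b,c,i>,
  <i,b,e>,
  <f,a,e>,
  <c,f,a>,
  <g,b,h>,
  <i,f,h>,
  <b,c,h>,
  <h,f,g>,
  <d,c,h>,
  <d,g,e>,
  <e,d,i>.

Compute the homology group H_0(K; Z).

Order the vertices as a < b < c < d < e < f < g < h < i. Listing each simplex with vertices in this order, K has dimension 2 with simplices:

  0-simplices (9): a, b, c, d, e, f, g, h, i
  1-simplices (27): ab, ac, ad, ae, af, ag, bc, be, bg, bh, bi, cd, cf, ch, ci, de, dg, dh, di, ef, eg, ei, fg, fh, fi, gh, hi
  2-simplices (18): abe, abg, acd, acf, adg, aef, bch, bci, bei, bgh, cdh, cfi, deg, dei, dhi, efg, fgh, fhi

giving chain groups C_0 ≅ Z^9, C_1 ≅ Z^27, C_2 ≅ Z^18.

Boundary ∂_1: C_1 → C_0 sends each edge [p,q] (with p < q) to q − p. For instance
  ∂ab = b − a.
This gives a 9×27 integer matrix of rank 8; reducing to Smith normal form yields diagonal entries (1,1,1,1,1,1,1,1).

The boundary map ∂_2: C_2 → C_1 acts by ∂[p,q,r] = [q,r] − [p,r] + [p,q]. For instance
  ∂bci = ci − bi + bc,
  ∂adg = dg − ag + ad.
This gives a 27×18 integer matrix of rank 18; reducing to Smith normal form yields diagonal entries (1,1,1,1,1,1,1,1,1,1,1,1,1,1,1,1,1,2).

Computing H_k = (kernel of ∂_k) / (image of ∂_{k+1}):

  H_0: rank C_0 − rank ∂_1 = 9 − 8 = 1, and the invariant factors of ∂_1 are all 1, so H_0 ≅ Z.

H_0 ≅ Z.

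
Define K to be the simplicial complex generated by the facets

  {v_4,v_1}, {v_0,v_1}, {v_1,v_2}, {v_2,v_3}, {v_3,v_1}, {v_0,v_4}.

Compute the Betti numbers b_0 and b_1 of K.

Take the total order v_0 < v_1 < v_2 < v_3 < v_4 on the vertex set. Then K (dimension 1) consists of the simplices:

  0-simplices (5): [v_0], [v_1], [v_2], [v_3], [v_4]
  1-simplices (6): [v_0,v_1], [v_0,v_4], [v_1,v_2], [v_1,v_3], [v_1,v_4], [v_2,v_3]

so the chain groups are C_0 ≅ Z^5, C_1 ≅ Z^6.

The boundary map ∂_1: C_1 → C_0 is given by ∂[p,q] = [q] − [p]. For instance
  ∂[v_2,v_3] = [v_3] − [v_2].
The 5×6 boundary matrix has rank 4 and Smith normal form diag(1,1,1,1).

From H_k ≅ ker(∂_k) / im(∂_{k+1}) we obtain:

  H_0: rank C_0 − rank ∂_1 = 5 − 4 = 1, and the invariant factors of ∂_1 are all 1, so H_0 = Z.
  H_1: rank ker ∂_1 − rank ∂_2 = (6 − 4) − 0 = 2, and there is no ∂_2, so H_1 = Z^2.

(K is a triangulation of a wedge of 2 circles.)

Hence the Betti numbers are b_0 = 1, b_1 = 2.

b_0 = 1, b_1 = 2.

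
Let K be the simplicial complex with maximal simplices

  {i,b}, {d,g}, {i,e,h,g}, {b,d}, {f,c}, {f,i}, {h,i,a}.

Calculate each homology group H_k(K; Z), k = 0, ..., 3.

H_0 = Z,  H_1 = Z,  H_2 = 0,  H_3 = 0.

K has 9 vertices, 13 edges, 5 triangles, 1 3-simplex.
rank ∂_0 = 0, rank ∂_1 = 8 ⇒ b_0 = 9 − 0 − 8 = 1; all invariant factors of ∂_1 are 1 so no torsion. So H_0 ≅ Z.
rank ∂_1 = 8, rank ∂_2 = 4 ⇒ b_1 = 13 − 8 − 4 = 1; all invariant factors of ∂_2 are 1 so no torsion. So H_1 ≅ Z.
rank ∂_2 = 4, rank ∂_3 = 1 ⇒ b_2 = 5 − 4 − 1 = 0; all invariant factors of ∂_3 are 1 so no torsion. So H_2 ≅ 0.
rank ∂_3 = 1, rank ∂_4 = 0 ⇒ b_3 = 1 − 1 − 0 = 0. So H_3 ≅ 0.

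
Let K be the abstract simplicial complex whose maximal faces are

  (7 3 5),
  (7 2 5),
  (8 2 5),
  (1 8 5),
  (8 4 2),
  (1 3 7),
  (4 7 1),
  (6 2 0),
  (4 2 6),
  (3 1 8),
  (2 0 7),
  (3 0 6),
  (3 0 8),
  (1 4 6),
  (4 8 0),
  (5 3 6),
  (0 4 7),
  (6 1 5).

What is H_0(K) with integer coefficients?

K has 9 vertices, 27 edges, 18 triangles.
rank ∂_0 = 0, rank ∂_1 = 8 ⇒ b_0 = 9 − 0 − 8 = 1; all invariant factors of ∂_1 are 1 so no torsion. So H_0 ≅ Z.

H_0 ≅ Z.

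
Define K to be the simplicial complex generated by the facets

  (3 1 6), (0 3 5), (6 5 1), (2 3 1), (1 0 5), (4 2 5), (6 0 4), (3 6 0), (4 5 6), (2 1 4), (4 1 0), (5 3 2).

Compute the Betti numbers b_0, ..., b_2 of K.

b_0 = 1, b_1 = 0, b_2 = 0.

Take the total order 0 < 1 < 2 < 3 < 4 < 5 < 6 on the vertex set. Then K (dimension 2) consists of the simplices:

  0-simplices (7): [0], [1], [2], [3], [4], [5], [6]
  1-simplices (18): [0,1], [0,3], [0,4], [0,5], [0,6], [1,2], [1,3], [1,4], [1,5], [1,6], [2,3], [2,4], [2,5], [3,5], [3,6], [4,5], [4,6], [5,6]
  2-simplices (12): [0,1,4], [0,1,5], [0,3,5], [0,3,6], [0,4,6], [1,2,3], [1,2,4], [1,3,6], [1,5,6], [2,3,5], [2,4,5], [4,5,6]

so the chain groups are C_0 ≅ Z^7, C_1 ≅ Z^18, C_2 ≅ Z^12.

Boundary ∂_1: C_1 → C_0 maps an edge to its endpoints' difference, ∂[p,q] = q − p.
The resulting 7×18 matrix has rank 6, and its Smith normal form has invariant factors (1,1,1,1,1,1).

∂_2: C_2 → C_1 maps a triangle to the signed sum of its edges. For instance
  ∂[1,3,6] = [3,6] − [1,6] + [1,3],
  ∂[1,5,6] = [5,6] − [1,6] + [1,5].
The 18×12 boundary matrix has rank 12 and Smith normal form diag(1,1,1,1,1,1,1,1,1,1,1,2).

From H_k ≅ ker(∂_k) / im(∂_{k+1}) we obtain:

  H_0: rank C_0 − rank ∂_1 = 7 − 6 = 1, and the invariant factors of ∂_1 are all 1, so H_0 = Z.
  H_1: rank ker ∂_1 − rank ∂_2 = (18 − 6) − 12 = 0, and ∂_2 has invariant factor 2 > 1, so H_1 = Z/2.
  H_2: rank ker ∂_2 − rank ∂_3 = (12 − 12) − 0 = 0, and there is no ∂_3, so H_2 = 0.

As a check, the Euler characteristic is 7 − 18 + 12 = 1, which agrees with 1 − 0 + 0 = 1.

Hence the Betti numbers are b_0 = 1, b_1 = 0, b_2 = 0.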